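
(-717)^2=514089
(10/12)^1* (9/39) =5/26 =0.19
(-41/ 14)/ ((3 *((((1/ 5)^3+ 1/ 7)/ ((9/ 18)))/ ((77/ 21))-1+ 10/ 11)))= 56375/ 498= 113.20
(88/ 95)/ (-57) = -88/ 5415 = -0.02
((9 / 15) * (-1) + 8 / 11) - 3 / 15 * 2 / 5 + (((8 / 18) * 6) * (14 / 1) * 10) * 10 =3080039 / 825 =3733.38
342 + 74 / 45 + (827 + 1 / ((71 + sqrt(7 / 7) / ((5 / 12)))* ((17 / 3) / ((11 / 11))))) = 328664956 / 280755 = 1170.65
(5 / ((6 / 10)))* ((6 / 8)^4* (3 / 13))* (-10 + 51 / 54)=-36675 / 6656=-5.51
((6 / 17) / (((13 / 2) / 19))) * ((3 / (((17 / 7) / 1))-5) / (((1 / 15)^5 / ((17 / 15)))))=-738720000 / 221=-3342624.43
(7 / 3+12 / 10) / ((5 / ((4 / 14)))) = 106 / 525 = 0.20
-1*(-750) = 750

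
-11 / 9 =-1.22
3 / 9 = 1 / 3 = 0.33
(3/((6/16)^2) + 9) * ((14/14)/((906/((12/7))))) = 26/453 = 0.06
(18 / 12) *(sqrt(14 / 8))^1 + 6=3 *sqrt(7) / 4 + 6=7.98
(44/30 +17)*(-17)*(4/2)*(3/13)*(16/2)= -75344/65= -1159.14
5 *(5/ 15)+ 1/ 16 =83/ 48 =1.73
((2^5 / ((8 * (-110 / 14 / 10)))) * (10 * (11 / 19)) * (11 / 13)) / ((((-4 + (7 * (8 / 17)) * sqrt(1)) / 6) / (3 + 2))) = 261800 / 247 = 1059.92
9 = 9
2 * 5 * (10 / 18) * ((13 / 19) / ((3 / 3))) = 650 / 171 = 3.80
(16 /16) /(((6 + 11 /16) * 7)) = 16 /749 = 0.02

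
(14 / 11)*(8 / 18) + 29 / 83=0.92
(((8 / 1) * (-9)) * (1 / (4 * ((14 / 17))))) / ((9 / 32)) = -544 / 7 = -77.71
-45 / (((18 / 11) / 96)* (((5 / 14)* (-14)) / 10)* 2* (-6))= -440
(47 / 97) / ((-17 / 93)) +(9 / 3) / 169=-733752 / 278681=-2.63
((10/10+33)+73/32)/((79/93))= 107973/2528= 42.71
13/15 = 0.87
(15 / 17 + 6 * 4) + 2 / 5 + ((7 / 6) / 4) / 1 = 52171 / 2040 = 25.57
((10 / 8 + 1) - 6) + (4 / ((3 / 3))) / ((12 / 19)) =31 / 12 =2.58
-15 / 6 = -5 / 2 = -2.50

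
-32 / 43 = -0.74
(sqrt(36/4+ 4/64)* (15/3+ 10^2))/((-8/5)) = -197.56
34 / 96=0.35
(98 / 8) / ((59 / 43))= 2107 / 236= 8.93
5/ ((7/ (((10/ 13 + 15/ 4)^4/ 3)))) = 15249003125/ 153543936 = 99.31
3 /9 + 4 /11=23 /33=0.70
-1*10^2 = -100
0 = 0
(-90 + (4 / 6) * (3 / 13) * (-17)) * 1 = -1204 / 13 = -92.62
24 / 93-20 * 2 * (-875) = 1085008 / 31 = 35000.26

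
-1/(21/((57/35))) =-0.08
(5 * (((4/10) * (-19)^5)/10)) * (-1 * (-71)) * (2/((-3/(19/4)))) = 3340257551/30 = 111341918.37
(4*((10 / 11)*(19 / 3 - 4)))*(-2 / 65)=-0.26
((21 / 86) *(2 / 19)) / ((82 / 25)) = 525 / 66994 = 0.01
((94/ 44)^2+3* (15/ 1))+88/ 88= 24473/ 484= 50.56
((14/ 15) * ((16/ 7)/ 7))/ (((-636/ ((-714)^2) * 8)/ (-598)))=4839016/ 265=18260.44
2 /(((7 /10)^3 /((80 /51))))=9.15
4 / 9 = 0.44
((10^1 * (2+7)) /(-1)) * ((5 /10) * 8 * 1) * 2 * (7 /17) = -5040 /17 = -296.47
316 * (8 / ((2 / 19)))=24016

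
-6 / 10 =-3 / 5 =-0.60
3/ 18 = 1/ 6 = 0.17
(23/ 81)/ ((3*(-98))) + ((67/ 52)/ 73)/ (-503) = -0.00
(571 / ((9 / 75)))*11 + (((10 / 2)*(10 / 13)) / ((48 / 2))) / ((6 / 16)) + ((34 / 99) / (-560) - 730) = 18598933979 / 360360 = 51612.09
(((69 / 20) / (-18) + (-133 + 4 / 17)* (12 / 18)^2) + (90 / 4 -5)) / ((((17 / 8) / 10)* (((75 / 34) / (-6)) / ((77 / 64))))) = 19649861 / 30600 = 642.15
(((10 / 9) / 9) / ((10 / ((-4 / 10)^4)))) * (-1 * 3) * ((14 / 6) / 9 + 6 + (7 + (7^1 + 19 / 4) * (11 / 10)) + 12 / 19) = -1100522 / 43284375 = -0.03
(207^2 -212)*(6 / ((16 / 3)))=383733 / 8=47966.62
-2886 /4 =-1443 /2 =-721.50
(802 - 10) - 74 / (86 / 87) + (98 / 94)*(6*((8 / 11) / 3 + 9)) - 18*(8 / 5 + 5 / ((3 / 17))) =26249681 / 111155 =236.15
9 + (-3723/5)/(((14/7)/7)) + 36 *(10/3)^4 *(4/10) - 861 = -151229/90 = -1680.32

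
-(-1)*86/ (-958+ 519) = -0.20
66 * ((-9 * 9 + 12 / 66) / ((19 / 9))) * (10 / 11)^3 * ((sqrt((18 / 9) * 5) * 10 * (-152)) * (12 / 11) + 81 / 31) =-3888486000 / 783959 + 46085760000 * sqrt(10) / 14641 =9949002.73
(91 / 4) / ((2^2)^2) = 91 / 64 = 1.42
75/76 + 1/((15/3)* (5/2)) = 1.07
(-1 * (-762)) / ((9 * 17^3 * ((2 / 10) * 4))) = 635 / 29478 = 0.02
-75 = -75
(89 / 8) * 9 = 801 / 8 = 100.12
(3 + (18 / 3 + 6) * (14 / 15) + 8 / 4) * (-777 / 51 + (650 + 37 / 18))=10316.49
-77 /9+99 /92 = -6193 /828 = -7.48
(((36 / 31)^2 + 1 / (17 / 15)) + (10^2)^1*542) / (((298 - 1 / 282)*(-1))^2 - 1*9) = 70418648880828 / 115358260920533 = 0.61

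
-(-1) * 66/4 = 16.50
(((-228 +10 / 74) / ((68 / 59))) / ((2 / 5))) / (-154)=3.21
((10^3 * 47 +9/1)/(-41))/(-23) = 47009/943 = 49.85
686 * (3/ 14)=147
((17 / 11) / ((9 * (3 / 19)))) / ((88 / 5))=1615 / 26136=0.06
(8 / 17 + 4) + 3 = 127 / 17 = 7.47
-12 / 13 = -0.92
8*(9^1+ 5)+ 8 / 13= 1464 / 13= 112.62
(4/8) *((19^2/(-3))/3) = -361/18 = -20.06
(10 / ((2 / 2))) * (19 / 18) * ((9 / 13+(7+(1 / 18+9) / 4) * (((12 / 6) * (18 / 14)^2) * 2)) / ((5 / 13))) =166611 / 98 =1700.11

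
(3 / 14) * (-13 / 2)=-39 / 28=-1.39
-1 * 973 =-973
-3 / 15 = -0.20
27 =27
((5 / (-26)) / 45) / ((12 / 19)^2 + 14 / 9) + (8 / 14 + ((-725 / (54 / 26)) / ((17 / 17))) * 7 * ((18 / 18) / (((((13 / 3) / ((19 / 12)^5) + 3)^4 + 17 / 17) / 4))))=-5685430336300161683860129665276488869 / 82281687756493842892390109538807900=-69.10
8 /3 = 2.67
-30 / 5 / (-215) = 6 / 215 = 0.03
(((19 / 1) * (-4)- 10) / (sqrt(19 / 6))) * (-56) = 4816 * sqrt(114) / 19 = 2706.36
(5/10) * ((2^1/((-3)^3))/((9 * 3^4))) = -1/19683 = -0.00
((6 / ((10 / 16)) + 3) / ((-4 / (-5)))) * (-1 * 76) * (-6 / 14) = 513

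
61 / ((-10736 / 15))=-15 / 176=-0.09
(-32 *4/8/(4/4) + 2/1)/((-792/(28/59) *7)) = 7/5841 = 0.00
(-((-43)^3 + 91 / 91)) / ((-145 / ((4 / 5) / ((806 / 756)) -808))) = 442628.89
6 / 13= 0.46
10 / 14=0.71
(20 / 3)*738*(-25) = -123000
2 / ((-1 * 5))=-2 / 5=-0.40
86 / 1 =86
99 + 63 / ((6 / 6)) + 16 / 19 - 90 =1384 / 19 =72.84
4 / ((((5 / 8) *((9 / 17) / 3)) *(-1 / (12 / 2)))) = -1088 / 5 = -217.60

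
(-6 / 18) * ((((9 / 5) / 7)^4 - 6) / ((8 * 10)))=2999063 / 120050000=0.02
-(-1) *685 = 685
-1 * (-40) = 40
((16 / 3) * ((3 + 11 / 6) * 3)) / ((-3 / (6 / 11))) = -464 / 33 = -14.06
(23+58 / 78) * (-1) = -926 / 39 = -23.74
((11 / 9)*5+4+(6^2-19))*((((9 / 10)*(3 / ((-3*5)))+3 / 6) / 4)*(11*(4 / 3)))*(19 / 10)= 203984 / 3375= 60.44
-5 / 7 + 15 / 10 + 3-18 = -199 / 14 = -14.21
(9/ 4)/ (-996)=-3/ 1328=-0.00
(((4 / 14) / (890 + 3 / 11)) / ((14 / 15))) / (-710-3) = -165 / 342138041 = -0.00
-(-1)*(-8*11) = -88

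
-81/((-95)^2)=-81/9025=-0.01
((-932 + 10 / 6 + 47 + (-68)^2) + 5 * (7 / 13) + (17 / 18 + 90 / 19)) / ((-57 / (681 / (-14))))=3783688891 / 1182636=3199.37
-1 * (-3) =3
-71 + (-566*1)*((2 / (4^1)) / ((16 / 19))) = -6513 / 16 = -407.06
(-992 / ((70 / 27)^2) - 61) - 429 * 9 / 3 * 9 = -14444692 / 1225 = -11791.59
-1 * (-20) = 20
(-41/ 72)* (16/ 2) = -41/ 9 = -4.56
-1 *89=-89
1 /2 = 0.50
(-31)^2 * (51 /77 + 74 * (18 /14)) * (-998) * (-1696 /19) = 11999400816576 /1463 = 8201914433.75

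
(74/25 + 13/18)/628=1657/282600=0.01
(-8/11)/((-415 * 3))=8/13695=0.00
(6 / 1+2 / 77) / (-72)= -58 / 693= -0.08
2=2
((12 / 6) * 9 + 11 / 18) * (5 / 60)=335 / 216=1.55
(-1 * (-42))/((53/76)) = 3192/53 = 60.23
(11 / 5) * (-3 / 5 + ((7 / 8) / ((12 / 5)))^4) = -2720309273 / 2123366400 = -1.28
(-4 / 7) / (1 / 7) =-4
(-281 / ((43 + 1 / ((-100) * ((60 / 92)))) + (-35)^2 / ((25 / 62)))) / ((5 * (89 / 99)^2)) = -826224300 / 36606719317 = -0.02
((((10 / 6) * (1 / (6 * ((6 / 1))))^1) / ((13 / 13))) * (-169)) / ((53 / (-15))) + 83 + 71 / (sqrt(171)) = 71 * sqrt(19) / 57 + 162589 / 1908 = 90.64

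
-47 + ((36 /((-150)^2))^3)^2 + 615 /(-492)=-11503696441650390621 /238418579101562500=-48.25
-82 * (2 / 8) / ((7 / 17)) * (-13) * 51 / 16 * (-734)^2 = 1111451222.84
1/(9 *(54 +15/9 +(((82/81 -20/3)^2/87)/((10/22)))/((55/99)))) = 176175/90571079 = 0.00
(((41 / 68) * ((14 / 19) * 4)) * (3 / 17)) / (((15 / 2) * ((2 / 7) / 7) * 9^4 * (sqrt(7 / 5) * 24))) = 0.00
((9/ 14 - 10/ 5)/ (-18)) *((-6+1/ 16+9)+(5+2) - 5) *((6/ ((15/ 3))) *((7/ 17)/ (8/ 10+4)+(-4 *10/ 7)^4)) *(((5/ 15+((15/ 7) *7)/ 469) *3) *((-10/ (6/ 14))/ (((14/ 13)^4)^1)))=-437035239569849115/ 47065864573952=-9285.61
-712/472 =-89/59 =-1.51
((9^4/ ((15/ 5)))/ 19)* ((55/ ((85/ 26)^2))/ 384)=1355211/ 878560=1.54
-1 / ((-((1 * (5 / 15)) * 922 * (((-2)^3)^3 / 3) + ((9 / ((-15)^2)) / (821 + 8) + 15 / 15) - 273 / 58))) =-10818450 / 567484633553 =-0.00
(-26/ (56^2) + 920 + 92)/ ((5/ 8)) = 1619.19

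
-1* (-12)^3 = 1728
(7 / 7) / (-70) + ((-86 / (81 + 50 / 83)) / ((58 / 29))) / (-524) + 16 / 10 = 197097301 / 124216820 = 1.59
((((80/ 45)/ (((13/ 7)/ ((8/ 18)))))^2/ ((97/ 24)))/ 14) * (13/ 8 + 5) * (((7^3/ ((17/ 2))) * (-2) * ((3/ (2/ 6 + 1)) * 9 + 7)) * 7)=-198848591872/ 609475347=-326.26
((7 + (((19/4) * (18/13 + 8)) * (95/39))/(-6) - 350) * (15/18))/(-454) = 10984585/16572816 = 0.66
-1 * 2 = -2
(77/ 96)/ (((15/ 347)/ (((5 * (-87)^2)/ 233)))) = 3013.77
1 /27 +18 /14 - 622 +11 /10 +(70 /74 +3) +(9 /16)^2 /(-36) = -22042476349 /35804160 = -615.64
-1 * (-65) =65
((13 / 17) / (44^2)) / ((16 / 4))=13 / 131648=0.00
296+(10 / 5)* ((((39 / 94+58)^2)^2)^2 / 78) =826440419940953933027301870625 / 237731886031021824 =3476354954897.01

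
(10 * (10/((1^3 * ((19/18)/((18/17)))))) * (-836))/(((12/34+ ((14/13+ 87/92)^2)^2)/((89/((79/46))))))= -11941812380263609958400/46955195549884847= -254323.56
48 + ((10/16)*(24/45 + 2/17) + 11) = 12119/204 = 59.41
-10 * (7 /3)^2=-490 /9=-54.44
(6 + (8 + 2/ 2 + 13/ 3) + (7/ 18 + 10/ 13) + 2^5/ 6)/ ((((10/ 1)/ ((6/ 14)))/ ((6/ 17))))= 6043/ 15470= 0.39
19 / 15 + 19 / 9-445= -19873 / 45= -441.62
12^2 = 144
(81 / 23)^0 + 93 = 94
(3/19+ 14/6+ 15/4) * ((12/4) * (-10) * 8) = -28460/19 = -1497.89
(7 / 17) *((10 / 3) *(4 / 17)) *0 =0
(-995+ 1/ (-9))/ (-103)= 8956/ 927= 9.66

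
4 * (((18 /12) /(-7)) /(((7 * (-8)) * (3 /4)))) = 1 /49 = 0.02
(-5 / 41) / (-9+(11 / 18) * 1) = 90 / 6191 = 0.01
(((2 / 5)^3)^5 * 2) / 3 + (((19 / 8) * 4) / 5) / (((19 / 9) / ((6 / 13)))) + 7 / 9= 4260256462154 / 3570556640625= 1.19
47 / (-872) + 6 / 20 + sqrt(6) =2.70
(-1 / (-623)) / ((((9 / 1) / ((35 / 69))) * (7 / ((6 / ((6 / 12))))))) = 20 / 128961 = 0.00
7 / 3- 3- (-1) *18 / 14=13 / 21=0.62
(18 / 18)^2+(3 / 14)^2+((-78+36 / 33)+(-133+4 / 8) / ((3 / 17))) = -5347073 / 6468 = -826.70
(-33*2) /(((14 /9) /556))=-165132 /7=-23590.29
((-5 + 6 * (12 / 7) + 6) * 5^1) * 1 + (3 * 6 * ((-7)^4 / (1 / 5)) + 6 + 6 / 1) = 216158.43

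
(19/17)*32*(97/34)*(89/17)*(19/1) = 49864208/4913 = 10149.44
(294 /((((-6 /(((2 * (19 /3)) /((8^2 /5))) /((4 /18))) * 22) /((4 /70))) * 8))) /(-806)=399 /4539392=0.00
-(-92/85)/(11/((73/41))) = 0.18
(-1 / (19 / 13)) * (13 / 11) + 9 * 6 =11117 / 209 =53.19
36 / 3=12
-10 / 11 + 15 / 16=5 / 176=0.03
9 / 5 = 1.80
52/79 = 0.66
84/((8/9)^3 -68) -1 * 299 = -3682544/12265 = -300.25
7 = 7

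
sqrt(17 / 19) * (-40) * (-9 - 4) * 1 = 520 * sqrt(323) / 19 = 491.87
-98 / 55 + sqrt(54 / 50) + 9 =3*sqrt(3) / 5 + 397 / 55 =8.26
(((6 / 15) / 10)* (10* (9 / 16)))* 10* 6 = 27 / 2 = 13.50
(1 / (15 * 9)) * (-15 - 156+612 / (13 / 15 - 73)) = -10789 / 8115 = -1.33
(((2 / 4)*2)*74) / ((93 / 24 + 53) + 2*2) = 592 / 487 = 1.22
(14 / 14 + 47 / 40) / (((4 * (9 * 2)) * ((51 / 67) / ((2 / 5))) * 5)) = 1943 / 612000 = 0.00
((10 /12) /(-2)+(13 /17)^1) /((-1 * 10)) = -71 /2040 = -0.03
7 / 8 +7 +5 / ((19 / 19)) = 103 / 8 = 12.88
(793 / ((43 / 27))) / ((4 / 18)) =192699 / 86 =2240.69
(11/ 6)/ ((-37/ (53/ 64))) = -583/ 14208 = -0.04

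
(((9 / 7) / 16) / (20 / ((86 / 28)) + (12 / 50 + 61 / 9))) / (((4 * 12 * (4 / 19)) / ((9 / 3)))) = 1654425 / 938269696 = 0.00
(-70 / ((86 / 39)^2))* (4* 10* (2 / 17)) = -2129400 / 31433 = -67.74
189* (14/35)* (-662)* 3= -750708/5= -150141.60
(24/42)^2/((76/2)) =8/931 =0.01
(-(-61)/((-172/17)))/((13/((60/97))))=-15555/54223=-0.29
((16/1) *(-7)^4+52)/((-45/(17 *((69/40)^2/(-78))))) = 86485681/156000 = 554.40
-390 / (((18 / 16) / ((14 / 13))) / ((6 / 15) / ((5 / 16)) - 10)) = 48832 / 15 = 3255.47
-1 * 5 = -5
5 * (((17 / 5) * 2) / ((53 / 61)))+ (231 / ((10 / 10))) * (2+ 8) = 124504 / 53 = 2349.13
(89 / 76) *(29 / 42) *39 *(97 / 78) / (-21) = -250357 / 134064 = -1.87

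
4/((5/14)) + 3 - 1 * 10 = 21/5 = 4.20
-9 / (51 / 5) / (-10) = 0.09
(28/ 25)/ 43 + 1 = 1.03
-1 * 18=-18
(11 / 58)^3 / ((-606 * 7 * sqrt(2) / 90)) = -19965 * sqrt(2) / 275888368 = -0.00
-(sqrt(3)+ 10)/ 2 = -5 - sqrt(3)/ 2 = -5.87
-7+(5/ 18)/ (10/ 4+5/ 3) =-104/ 15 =-6.93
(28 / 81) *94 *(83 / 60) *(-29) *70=-22173284 / 243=-91248.08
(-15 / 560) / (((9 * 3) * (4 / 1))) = -1 / 4032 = -0.00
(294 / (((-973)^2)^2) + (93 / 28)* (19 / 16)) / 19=4617360576513 / 22242769226944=0.21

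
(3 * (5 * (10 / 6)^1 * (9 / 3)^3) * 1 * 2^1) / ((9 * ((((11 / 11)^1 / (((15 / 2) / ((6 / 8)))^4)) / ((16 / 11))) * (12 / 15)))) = 2727272.73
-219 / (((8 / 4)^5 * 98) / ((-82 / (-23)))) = -8979 / 36064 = -0.25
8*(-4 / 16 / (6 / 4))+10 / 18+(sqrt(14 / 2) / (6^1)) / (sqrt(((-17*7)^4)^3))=-7 / 9+sqrt(7) / 17038565131686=-0.78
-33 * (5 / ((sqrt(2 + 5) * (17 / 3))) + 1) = -33-495 * sqrt(7) / 119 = -44.01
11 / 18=0.61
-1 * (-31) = 31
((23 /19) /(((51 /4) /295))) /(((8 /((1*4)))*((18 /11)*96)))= 74635 /837216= 0.09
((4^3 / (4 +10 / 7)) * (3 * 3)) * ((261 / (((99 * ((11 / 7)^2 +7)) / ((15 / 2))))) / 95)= 9261 / 3971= 2.33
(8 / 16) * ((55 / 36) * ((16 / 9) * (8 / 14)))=440 / 567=0.78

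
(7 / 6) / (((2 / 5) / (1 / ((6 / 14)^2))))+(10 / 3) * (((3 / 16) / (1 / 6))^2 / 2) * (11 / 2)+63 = 90.48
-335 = -335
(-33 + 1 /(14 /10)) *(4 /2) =-452 /7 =-64.57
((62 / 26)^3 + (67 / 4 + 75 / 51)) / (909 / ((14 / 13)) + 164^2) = 33235097 / 29009789978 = 0.00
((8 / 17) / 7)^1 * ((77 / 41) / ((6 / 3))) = 0.06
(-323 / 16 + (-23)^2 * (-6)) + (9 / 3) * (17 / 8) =-3187.81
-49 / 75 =-0.65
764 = 764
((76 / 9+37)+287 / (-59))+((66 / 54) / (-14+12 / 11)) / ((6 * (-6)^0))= 18351757 / 452412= 40.56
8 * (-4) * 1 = -32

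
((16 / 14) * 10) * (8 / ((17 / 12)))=7680 / 119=64.54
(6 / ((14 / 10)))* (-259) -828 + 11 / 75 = -145339 / 75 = -1937.85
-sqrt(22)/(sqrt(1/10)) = -2*sqrt(55) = -14.83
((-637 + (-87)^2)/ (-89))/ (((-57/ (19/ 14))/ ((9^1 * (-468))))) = -4866264/ 623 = -7811.02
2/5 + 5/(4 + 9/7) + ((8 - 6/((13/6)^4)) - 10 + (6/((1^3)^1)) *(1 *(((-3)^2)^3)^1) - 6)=23074678439/5283785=4367.07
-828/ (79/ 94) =-77832/ 79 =-985.22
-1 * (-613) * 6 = 3678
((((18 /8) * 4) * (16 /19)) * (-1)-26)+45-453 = -8390 /19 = -441.58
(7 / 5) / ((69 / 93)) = 217 / 115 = 1.89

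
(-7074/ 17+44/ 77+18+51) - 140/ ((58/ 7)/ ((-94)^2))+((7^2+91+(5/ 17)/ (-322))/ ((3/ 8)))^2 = -10268.52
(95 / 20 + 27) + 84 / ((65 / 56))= 27071 / 260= 104.12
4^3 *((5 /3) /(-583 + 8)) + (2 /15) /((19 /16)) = -32 /437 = -0.07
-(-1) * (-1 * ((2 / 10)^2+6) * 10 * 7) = -422.80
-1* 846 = -846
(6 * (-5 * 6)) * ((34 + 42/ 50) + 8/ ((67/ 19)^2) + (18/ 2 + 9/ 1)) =-216078084/ 22445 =-9627.00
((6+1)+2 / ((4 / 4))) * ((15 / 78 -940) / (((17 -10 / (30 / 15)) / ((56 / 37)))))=-513135 / 481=-1066.81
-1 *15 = -15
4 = 4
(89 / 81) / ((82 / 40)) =1780 / 3321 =0.54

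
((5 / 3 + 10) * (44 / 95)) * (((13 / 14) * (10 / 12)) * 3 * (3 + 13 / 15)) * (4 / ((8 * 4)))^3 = 4147 / 43776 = 0.09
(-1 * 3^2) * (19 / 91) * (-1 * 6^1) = 1026 / 91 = 11.27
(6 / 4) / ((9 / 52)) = 26 / 3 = 8.67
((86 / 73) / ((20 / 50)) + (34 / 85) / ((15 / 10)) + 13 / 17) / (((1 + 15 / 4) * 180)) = 3896 / 837675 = 0.00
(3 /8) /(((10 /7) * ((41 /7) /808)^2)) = 41987316 /8405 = 4995.52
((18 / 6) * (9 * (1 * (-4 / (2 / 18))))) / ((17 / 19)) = -18468 / 17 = -1086.35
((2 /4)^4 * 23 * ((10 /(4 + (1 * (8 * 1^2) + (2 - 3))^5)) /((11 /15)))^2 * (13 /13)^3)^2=16737890625 /18709617803592641441296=0.00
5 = 5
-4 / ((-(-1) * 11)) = -4 / 11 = -0.36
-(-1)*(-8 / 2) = -4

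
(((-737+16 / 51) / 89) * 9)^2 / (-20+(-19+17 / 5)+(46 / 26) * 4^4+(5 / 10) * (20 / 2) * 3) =275258107995 / 21442646023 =12.84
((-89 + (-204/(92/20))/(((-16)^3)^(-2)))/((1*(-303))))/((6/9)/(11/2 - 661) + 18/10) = 4877137274595/3573077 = 1364968.42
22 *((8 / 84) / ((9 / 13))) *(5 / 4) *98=10010 / 27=370.74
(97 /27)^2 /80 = 9409 /58320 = 0.16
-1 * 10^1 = -10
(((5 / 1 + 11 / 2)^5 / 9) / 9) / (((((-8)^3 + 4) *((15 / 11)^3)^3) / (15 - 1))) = -277410187898459 / 104155875000000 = -2.66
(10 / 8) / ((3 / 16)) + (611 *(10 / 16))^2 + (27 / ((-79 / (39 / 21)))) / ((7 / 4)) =108389104637 / 743232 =145834.82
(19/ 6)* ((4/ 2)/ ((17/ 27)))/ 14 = 171/ 238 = 0.72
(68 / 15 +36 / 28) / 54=0.11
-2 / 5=-0.40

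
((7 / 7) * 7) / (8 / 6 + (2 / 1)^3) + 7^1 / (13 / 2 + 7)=137 / 108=1.27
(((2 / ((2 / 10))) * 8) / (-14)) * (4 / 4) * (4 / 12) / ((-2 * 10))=2 / 21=0.10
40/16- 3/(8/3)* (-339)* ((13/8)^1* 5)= 198475/64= 3101.17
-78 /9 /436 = -13 /654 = -0.02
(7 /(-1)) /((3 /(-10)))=70 /3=23.33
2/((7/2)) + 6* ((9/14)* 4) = 16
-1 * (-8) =8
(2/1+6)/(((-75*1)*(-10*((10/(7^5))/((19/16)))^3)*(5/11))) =358198768363689407/1920000000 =186561858.52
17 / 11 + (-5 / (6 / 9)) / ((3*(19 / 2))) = 268 / 209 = 1.28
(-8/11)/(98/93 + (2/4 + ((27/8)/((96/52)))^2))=-3047424/20514439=-0.15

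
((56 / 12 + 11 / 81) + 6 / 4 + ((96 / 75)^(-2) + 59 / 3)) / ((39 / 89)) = 196210201 / 3234816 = 60.66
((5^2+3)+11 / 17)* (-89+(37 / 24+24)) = -741701 / 408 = -1817.89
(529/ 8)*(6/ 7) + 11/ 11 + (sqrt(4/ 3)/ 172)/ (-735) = 1615/ 28 - sqrt(3)/ 189630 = 57.68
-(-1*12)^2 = -144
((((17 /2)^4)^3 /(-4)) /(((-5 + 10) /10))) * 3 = -1747866711689283 /8192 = -213362635704.26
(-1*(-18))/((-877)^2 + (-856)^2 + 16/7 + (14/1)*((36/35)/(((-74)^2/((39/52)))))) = 191660/15991549131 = 0.00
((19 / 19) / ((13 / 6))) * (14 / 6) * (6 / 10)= 42 / 65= 0.65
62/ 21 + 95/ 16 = 2987/ 336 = 8.89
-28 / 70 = -2 / 5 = -0.40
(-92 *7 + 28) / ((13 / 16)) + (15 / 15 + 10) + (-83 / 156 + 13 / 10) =-582181 / 780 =-746.39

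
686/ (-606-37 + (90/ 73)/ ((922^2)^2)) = -18094253245875184/ 16960065360200747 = -1.07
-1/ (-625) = 1/ 625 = 0.00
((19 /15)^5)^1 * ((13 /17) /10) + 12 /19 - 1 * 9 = -19914309797 /2452781250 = -8.12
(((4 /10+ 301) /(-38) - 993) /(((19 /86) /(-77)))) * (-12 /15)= -2518704188 /9025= -279080.80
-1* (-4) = 4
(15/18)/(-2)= -5/12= -0.42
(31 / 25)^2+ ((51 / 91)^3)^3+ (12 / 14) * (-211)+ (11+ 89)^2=2626602599580521894058596 / 267456125081117756875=9820.69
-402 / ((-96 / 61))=4087 / 16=255.44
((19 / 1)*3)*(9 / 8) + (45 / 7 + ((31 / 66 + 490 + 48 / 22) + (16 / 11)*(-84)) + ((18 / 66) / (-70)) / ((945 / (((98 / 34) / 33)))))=34291587797 / 77754600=441.02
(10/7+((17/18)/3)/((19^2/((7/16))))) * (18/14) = 3119873/1698144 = 1.84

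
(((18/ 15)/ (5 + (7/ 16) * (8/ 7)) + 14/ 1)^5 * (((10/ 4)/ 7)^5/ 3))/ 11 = 9138686662951/ 89323877181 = 102.31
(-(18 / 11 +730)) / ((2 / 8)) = -32192 / 11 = -2926.55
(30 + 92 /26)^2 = 190096 /169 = 1124.83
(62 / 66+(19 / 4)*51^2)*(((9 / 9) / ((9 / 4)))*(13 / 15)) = 21202363 / 4455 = 4759.23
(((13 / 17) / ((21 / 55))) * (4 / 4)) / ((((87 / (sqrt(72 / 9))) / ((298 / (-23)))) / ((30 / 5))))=-852280 * sqrt(2) / 238119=-5.06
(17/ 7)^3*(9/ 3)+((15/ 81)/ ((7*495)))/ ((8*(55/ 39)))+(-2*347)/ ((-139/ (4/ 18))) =823918888423/ 18691291080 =44.08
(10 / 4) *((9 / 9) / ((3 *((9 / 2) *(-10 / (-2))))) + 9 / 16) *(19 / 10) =23693 / 8640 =2.74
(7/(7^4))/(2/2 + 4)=1/1715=0.00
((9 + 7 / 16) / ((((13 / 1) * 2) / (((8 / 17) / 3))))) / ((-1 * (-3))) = 151 / 7956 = 0.02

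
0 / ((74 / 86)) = 0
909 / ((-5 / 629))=-571761 / 5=-114352.20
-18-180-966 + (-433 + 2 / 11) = -1596.82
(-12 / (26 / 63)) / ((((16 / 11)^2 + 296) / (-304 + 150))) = 65219 / 4342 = 15.02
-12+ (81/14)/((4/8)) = -3/7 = -0.43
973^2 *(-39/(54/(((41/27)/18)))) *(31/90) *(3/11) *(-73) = 1141924638491/2886840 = 395562.15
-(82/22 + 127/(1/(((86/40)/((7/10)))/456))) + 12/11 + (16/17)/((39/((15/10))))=-53628955/15519504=-3.46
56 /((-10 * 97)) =-28 /485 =-0.06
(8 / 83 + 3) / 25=257 / 2075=0.12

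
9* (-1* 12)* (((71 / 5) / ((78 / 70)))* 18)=-322056 / 13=-24773.54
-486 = -486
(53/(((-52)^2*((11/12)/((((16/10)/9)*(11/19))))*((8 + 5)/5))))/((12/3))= 53/250458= 0.00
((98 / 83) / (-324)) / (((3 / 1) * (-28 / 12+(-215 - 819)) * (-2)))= -49 / 83607228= -0.00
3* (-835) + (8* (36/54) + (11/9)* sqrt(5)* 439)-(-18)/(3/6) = -7391/3 + 4829* sqrt(5)/9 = -1263.89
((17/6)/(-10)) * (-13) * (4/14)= 221/210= 1.05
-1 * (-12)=12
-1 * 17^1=-17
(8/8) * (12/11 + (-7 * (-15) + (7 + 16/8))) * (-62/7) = -78492/77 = -1019.38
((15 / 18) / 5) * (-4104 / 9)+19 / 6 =-72.83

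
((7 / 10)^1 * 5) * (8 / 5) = 28 / 5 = 5.60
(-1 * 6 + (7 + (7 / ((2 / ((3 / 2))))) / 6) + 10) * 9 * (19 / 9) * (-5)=-1128.12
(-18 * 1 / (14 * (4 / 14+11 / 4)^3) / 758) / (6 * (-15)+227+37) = -2352 / 6749847875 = -0.00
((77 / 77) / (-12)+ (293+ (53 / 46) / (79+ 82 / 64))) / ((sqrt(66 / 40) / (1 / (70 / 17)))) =55.38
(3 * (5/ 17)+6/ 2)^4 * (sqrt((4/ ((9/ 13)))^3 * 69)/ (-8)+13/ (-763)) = -9135984 * sqrt(897)/ 83521 - 246671568/ 63726523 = -3279.96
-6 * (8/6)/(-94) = 4/47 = 0.09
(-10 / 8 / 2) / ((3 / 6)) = -5 / 4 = -1.25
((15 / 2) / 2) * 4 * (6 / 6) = 15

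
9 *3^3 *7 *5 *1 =8505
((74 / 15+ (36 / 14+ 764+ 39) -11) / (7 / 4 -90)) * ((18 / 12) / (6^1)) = -83948 / 37065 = -2.26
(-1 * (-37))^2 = 1369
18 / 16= 9 / 8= 1.12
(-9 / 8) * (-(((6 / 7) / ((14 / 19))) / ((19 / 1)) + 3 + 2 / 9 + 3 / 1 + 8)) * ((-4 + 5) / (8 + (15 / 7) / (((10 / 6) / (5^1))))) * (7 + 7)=6299 / 404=15.59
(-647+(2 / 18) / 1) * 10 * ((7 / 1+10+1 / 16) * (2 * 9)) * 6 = -11920545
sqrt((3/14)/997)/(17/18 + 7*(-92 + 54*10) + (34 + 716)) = 9*sqrt(41874)/488285735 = 0.00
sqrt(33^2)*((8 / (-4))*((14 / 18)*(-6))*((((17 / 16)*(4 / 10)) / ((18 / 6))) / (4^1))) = 1309 / 120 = 10.91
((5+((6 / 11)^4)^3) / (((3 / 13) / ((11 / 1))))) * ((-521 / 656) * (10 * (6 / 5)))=-106297620324418393 / 46791113980204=-2271.75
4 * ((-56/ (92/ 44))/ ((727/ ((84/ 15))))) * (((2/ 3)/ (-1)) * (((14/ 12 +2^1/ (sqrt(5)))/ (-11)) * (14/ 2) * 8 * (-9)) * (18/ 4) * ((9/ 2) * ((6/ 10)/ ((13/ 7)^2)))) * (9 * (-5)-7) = -29274835968/ 5434325-50185433088 * sqrt(5)/ 27171625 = -9517.00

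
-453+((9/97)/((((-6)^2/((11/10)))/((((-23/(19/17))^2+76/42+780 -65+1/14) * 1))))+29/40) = -26416493113/58828560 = -449.04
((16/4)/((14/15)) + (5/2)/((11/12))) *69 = 483.90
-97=-97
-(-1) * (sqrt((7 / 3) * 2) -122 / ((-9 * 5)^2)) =-122 / 2025 + sqrt(42) / 3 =2.10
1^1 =1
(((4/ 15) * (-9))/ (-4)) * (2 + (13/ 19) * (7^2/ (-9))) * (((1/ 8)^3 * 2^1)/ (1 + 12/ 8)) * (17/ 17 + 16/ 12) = -413/ 109440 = -0.00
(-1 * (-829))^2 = 687241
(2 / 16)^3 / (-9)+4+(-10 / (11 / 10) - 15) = -1018379 / 50688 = -20.09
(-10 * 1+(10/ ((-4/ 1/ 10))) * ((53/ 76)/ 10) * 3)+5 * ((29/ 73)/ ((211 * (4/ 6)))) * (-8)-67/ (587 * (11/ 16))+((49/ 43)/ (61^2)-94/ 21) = -19.99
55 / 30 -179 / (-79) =1943 / 474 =4.10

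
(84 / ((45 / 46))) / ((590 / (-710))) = -91448 / 885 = -103.33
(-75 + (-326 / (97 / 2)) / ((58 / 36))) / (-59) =222711 / 165967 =1.34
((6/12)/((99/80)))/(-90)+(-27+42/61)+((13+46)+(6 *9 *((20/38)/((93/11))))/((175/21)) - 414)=-60970273292/160063695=-380.91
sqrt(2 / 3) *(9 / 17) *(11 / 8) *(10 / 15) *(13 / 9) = 143 *sqrt(6) / 612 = 0.57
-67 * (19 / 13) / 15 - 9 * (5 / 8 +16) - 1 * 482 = -995519 / 1560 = -638.15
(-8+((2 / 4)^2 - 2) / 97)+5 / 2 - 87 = -35897 / 388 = -92.52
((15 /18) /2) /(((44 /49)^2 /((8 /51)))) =12005 /148104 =0.08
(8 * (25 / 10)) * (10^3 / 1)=20000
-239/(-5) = 239/5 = 47.80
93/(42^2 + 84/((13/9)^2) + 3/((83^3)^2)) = 1712840616080191/33230219549225329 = 0.05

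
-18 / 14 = -1.29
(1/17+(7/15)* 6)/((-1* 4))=-243/340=-0.71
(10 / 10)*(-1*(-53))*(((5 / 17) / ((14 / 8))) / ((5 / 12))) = 2544 / 119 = 21.38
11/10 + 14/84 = 19/15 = 1.27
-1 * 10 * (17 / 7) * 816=-138720 / 7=-19817.14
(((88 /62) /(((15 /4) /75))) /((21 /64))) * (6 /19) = 112640 /4123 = 27.32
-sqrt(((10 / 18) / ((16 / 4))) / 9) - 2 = -2 - sqrt(5) / 18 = -2.12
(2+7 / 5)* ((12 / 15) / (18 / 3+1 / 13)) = 884 / 1975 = 0.45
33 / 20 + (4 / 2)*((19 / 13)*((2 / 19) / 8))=439 / 260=1.69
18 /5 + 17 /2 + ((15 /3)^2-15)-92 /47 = 9467 /470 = 20.14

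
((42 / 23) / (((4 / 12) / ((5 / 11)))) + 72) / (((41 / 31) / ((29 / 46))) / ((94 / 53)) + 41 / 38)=32.93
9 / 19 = 0.47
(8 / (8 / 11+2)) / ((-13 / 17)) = -748 / 195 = -3.84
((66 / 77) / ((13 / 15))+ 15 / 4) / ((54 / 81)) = 7.11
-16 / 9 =-1.78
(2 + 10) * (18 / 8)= 27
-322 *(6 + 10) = -5152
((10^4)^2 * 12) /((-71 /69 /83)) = -6872400000000 /71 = -96794366197.18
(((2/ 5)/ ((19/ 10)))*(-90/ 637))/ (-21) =120/ 84721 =0.00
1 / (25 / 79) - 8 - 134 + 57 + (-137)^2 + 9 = 467404 / 25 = 18696.16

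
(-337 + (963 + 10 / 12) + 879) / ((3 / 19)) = 171665 / 18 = 9536.94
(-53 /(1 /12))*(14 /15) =-2968 /5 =-593.60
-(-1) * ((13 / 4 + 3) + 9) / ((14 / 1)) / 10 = 61 / 560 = 0.11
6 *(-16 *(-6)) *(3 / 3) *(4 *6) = 13824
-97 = -97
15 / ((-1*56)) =-15 / 56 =-0.27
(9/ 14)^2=0.41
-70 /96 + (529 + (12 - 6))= 25645 /48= 534.27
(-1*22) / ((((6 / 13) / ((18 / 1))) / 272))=-233376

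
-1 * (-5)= 5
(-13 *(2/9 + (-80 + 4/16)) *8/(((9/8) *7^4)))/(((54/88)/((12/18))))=7486336/2250423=3.33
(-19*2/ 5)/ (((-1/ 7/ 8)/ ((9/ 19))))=1008/ 5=201.60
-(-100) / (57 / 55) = 5500 / 57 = 96.49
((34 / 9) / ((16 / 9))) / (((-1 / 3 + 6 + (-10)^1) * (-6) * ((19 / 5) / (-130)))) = -425 / 152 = -2.80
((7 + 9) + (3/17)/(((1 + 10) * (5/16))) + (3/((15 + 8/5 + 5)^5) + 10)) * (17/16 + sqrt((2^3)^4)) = 41396977591420481/24423497809920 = 1694.97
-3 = -3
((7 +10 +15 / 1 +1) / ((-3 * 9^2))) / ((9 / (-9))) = 11 / 81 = 0.14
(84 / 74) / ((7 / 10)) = 1.62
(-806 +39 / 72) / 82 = -19331 / 1968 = -9.82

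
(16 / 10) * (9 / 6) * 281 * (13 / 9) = 14612 / 15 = 974.13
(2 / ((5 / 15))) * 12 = 72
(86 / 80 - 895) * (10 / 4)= -35757 / 16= -2234.81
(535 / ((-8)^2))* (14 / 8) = 3745 / 256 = 14.63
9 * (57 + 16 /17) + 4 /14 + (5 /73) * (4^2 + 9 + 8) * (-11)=4316512 /8687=496.89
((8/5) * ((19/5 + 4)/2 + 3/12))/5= 166/125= 1.33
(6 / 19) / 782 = 3 / 7429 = 0.00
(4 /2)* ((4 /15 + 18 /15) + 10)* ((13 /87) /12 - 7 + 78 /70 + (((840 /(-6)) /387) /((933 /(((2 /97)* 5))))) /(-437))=-134.69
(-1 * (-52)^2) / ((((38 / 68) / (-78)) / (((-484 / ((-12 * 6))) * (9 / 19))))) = 433845984 / 361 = 1201789.43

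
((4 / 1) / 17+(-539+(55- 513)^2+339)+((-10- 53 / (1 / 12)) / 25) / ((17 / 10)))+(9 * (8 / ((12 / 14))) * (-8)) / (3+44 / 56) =943218724 / 4505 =209371.53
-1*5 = -5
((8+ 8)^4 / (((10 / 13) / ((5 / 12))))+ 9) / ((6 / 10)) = 59179.44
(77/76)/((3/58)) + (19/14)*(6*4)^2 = 639439/798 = 801.30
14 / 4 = 7 / 2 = 3.50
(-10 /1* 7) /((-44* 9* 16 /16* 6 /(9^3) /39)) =36855 /44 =837.61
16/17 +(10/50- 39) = -3218/85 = -37.86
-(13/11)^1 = -13/11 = -1.18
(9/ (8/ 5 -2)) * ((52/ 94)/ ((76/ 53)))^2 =-21362445/ 6379592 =-3.35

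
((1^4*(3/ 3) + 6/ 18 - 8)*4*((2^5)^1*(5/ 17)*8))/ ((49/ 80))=-8192000/ 2499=-3278.11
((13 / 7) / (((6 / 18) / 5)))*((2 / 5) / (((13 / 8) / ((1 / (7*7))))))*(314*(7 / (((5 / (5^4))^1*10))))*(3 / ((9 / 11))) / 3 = 690800 / 147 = 4699.32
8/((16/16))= 8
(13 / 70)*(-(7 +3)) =-13 / 7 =-1.86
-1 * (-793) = 793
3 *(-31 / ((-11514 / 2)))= 31 / 1919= 0.02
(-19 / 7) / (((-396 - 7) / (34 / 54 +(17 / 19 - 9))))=-295 / 5859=-0.05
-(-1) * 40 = 40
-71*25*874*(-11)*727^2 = 9019268105650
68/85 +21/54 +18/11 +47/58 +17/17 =66544/14355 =4.64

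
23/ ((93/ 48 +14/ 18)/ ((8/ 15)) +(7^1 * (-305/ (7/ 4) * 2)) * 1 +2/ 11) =-97152/ 10284287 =-0.01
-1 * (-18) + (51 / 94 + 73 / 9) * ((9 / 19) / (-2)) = 15.95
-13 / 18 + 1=5 / 18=0.28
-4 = -4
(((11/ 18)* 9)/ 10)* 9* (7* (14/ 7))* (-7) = -4851/ 10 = -485.10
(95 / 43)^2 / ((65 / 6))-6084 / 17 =-146056998 / 408629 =-357.43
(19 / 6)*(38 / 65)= 361 / 195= 1.85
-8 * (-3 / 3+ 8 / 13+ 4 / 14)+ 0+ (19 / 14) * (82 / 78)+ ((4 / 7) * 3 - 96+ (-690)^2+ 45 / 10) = 129951394 / 273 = 476012.43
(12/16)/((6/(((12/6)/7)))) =1/28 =0.04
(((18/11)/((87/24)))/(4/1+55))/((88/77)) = 126/18821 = 0.01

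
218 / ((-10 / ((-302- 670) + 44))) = 101152 / 5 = 20230.40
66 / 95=0.69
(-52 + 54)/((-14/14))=-2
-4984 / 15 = -332.27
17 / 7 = 2.43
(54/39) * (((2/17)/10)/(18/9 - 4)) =-9/1105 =-0.01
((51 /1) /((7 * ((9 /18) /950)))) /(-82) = -168.82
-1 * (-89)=89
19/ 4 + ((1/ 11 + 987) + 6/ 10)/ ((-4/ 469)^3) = -5604053501287/ 3520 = -1592060653.77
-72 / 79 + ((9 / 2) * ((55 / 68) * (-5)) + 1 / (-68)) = -205475 / 10744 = -19.12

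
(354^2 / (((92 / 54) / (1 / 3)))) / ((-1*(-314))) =281961 / 3611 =78.08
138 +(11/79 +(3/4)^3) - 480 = -1726315/5056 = -341.44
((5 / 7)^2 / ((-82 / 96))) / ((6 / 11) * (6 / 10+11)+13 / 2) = -132000 / 2834699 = -0.05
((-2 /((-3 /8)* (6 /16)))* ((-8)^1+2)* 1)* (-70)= 17920 /3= 5973.33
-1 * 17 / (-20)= 17 / 20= 0.85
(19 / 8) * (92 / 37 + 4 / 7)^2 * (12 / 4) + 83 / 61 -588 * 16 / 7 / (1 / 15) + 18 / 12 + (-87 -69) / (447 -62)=-9043194417701 / 450113510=-20090.92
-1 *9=-9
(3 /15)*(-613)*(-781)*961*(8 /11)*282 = 94358560368 /5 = 18871712073.60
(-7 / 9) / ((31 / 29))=-203 / 279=-0.73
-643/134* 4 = -1286/67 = -19.19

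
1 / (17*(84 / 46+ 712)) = 23 / 279106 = 0.00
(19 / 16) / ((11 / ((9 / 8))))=171 / 1408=0.12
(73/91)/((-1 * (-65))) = 73/5915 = 0.01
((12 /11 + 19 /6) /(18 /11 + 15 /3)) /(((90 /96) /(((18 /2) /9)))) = 2248 /3285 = 0.68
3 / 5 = 0.60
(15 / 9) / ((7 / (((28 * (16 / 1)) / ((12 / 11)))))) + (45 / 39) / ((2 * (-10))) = 45733 / 468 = 97.72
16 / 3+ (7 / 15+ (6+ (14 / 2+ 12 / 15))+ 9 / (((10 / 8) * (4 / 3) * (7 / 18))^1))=1172 / 35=33.49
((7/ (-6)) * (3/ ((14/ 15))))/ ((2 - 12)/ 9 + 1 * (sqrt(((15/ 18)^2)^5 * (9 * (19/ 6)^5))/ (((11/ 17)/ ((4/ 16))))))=-11811024720000 * sqrt(114)/ 274533696291139 - 16857002409984/ 274533696291139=-0.52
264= 264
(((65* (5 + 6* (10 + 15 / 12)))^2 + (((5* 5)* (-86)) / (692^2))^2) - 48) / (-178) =-1273110717595279673 / 10204327507072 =-124761.84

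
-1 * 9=-9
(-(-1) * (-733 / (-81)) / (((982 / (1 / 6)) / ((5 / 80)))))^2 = 537289 / 58308984705024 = 0.00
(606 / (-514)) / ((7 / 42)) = -1818 / 257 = -7.07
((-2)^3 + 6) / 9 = -2 / 9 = -0.22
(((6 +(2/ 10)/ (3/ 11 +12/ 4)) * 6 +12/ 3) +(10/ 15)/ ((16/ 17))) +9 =2003/ 40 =50.08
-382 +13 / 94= -35895 / 94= -381.86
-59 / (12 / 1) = -59 / 12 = -4.92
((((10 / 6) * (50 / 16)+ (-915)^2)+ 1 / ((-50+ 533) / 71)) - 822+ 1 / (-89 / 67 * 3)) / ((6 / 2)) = 95879133823 / 343896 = 278802.70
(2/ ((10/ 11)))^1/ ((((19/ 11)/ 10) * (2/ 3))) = 19.11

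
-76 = -76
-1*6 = -6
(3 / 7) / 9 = 1 / 21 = 0.05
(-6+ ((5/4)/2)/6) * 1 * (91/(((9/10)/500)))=-16095625/54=-298067.13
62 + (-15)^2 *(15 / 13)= 4181 / 13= 321.62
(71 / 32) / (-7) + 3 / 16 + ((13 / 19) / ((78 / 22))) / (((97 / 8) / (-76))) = -87287 / 65184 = -1.34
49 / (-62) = -49 / 62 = -0.79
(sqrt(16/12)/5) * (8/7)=16 * sqrt(3)/105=0.26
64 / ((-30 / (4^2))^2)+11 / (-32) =17.86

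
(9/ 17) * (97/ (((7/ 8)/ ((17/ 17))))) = 6984/ 119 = 58.69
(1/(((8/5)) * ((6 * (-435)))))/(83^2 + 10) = -1/28810224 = -0.00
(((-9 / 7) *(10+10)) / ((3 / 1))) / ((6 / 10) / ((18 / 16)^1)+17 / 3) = -300 / 217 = -1.38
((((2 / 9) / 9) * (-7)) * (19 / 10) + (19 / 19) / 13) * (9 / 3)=-1324 / 1755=-0.75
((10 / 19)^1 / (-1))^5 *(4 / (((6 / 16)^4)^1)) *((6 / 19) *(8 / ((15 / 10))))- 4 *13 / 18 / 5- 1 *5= -368420645179 / 19053581805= -19.34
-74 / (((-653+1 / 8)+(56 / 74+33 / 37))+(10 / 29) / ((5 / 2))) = 635216 / 5588943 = 0.11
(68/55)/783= 68/43065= 0.00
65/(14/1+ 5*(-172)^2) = 65/147934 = 0.00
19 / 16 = 1.19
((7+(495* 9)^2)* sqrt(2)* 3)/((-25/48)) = -2857972608* sqrt(2)/25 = -161671344.92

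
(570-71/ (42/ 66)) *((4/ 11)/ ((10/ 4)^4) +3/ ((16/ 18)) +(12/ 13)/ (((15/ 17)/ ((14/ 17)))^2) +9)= 90779859887/ 15015000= 6045.94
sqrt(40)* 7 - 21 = -21+14* sqrt(10) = 23.27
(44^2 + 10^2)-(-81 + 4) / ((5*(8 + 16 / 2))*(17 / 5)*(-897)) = 496751347 / 243984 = 2036.00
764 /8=191 /2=95.50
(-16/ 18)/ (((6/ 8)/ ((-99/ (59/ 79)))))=27808/ 177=157.11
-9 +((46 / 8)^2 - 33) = -8.94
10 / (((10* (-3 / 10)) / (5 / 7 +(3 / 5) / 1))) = -92 / 21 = -4.38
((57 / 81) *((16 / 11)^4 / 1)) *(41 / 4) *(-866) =-11052875776 / 395307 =-27960.23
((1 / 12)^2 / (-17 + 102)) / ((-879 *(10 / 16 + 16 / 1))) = -1 / 178867710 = -0.00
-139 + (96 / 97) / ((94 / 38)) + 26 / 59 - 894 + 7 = -275748356 / 268981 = -1025.16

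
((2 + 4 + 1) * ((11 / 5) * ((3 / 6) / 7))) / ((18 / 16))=44 / 45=0.98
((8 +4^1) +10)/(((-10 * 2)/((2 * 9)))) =-99/5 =-19.80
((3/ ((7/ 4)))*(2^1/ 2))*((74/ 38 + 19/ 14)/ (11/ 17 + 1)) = 44829/ 13034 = 3.44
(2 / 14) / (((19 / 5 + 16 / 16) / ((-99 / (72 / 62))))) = -1705 / 672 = -2.54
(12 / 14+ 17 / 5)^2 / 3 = 22201 / 3675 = 6.04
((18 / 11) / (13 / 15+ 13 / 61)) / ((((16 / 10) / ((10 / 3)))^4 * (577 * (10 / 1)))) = 23828125 / 4816002048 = 0.00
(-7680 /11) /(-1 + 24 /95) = 729600 /781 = 934.19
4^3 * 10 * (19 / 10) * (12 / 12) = 1216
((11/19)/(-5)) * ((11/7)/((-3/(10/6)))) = 0.10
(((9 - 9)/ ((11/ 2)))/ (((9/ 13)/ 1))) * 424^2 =0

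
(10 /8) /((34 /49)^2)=12005 /4624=2.60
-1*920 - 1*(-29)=-891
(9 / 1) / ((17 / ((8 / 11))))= 72 / 187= 0.39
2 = 2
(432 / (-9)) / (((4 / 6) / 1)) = -72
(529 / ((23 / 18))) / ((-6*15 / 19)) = -437 / 5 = -87.40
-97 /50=-1.94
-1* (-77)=77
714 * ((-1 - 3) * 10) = -28560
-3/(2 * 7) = -3/14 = -0.21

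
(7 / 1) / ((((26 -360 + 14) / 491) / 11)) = -37807 / 320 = -118.15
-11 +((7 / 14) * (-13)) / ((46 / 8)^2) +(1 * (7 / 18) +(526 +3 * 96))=7647997 / 9522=803.19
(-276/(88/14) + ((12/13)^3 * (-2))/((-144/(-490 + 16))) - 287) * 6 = -2016.52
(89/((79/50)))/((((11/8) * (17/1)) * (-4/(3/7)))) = -26700/103411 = -0.26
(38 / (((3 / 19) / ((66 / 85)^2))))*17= 1048344 / 425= 2466.69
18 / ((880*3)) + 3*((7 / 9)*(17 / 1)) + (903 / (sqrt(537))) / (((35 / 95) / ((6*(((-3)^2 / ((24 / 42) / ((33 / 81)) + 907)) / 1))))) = 3397086*sqrt(537) / 12520513 + 52369 / 1320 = 45.96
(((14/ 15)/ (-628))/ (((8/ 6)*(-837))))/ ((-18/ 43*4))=-301/ 378457920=-0.00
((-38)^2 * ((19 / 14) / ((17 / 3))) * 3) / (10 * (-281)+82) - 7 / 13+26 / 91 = -0.63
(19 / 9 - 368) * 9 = -3293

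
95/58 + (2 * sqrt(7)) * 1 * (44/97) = 95/58 + 88 * sqrt(7)/97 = 4.04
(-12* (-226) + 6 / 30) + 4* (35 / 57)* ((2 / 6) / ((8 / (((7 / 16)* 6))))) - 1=12364297 / 4560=2711.47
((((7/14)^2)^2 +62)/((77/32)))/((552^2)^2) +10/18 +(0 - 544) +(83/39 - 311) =-13202005252892465/15489562023936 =-852.32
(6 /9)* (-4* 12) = -32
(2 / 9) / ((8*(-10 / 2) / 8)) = -0.04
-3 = -3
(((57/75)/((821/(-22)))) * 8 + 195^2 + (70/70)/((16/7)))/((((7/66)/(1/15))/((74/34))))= 5082412569597/97699000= 52021.13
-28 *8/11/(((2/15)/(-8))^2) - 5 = -806455/11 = -73314.09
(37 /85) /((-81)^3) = -37 /45172485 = -0.00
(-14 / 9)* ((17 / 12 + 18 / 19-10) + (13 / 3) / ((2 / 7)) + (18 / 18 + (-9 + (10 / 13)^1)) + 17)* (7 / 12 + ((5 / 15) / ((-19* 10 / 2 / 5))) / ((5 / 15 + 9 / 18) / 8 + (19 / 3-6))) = -14819053 / 1013688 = -14.62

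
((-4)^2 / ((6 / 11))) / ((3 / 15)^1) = 440 / 3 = 146.67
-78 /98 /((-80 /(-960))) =-468 /49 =-9.55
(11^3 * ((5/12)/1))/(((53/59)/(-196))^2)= 222486792220/8427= 26401660.40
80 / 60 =4 / 3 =1.33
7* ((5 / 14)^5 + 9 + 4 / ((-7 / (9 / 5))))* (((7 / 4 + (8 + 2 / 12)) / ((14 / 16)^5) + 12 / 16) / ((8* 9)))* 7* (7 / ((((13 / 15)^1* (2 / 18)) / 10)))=62066893248725 / 783071744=79260.80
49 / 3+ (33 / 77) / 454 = 155731 / 9534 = 16.33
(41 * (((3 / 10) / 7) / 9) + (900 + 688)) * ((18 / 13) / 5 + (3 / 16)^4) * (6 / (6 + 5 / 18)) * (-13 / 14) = -3556740318057 / 9071820800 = -392.06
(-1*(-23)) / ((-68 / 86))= -989 / 34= -29.09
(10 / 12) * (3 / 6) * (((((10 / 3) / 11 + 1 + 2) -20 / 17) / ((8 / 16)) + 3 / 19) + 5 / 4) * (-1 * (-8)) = 18.87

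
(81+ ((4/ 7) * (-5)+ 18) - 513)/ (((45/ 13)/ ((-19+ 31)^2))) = -17341.26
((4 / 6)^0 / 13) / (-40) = -1 / 520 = -0.00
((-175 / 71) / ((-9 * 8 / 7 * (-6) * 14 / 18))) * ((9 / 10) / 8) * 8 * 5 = -525 / 2272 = -0.23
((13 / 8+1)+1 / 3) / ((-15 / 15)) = -71 / 24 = -2.96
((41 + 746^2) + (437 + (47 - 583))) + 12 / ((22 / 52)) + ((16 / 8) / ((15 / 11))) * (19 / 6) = 275463049 / 495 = 556491.01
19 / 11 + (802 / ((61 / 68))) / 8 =76146 / 671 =113.48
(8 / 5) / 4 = 2 / 5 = 0.40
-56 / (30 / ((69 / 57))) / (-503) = 644 / 143355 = 0.00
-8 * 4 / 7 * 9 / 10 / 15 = -0.27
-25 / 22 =-1.14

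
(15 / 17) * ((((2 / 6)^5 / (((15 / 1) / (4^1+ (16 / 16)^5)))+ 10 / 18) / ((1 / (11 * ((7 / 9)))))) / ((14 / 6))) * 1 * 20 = 36.04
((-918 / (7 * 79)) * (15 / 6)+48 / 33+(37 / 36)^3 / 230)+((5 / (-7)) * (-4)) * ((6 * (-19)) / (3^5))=-263141208361 / 65275943040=-4.03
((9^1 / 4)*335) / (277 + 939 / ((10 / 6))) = 0.90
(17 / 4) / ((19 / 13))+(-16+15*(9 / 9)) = 1.91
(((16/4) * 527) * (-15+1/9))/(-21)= 282472/189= 1494.56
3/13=0.23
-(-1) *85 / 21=85 / 21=4.05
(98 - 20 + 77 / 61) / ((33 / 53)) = 256255 / 2013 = 127.30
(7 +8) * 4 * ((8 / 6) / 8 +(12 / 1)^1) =730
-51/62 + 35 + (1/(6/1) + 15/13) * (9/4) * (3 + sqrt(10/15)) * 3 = 68.20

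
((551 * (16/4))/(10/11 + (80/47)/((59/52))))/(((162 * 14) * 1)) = 16807153/41668830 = 0.40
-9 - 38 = -47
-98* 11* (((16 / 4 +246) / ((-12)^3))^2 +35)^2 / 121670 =-10.87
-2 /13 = -0.15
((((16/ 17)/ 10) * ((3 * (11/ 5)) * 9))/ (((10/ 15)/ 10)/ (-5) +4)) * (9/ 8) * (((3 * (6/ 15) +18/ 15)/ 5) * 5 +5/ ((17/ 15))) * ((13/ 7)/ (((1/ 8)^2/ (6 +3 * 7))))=8023105728/ 232645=34486.47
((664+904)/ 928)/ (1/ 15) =735/ 29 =25.34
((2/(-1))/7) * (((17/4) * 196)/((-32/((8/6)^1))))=119/12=9.92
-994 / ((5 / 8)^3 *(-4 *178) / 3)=190848 / 11125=17.15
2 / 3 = 0.67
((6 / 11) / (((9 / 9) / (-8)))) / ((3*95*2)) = -8 / 1045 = -0.01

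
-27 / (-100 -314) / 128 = 3 / 5888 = 0.00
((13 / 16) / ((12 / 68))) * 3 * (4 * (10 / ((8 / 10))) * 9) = 49725 / 8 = 6215.62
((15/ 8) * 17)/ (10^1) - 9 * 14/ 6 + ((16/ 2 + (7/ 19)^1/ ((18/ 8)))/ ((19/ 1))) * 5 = -814285/ 51984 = -15.66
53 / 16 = 3.31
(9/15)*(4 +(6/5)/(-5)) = 282/125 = 2.26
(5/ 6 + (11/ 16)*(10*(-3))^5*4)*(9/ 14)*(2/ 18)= -400949995/ 84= -4773214.23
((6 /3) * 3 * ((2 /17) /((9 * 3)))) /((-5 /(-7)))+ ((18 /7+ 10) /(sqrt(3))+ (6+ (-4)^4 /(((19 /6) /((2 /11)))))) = 88 * sqrt(3) /21+ 3315242 /159885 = 27.99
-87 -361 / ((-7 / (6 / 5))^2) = -119571 / 1225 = -97.61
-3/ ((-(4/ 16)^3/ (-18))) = -3456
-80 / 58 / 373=-40 / 10817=-0.00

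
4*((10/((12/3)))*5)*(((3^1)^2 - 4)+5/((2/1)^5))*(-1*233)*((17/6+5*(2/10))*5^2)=-184215625/32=-5756738.28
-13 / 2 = -6.50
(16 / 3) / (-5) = -16 / 15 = -1.07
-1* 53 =-53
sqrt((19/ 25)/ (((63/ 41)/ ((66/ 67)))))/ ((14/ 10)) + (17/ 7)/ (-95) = -17/ 665 + sqrt(24113166)/ 9849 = 0.47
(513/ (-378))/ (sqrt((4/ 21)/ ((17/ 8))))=-19 * sqrt(714)/ 112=-4.53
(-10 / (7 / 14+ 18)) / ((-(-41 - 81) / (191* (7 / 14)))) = -955 / 2257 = -0.42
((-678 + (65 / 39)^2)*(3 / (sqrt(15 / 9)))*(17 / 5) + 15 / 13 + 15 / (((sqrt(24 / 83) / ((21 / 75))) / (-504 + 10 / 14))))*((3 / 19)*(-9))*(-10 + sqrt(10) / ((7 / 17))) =-9*(70 - 17*sqrt(10))*(-4500 + 686985*sqrt(498) + 5372068*sqrt(15)) / 172900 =-30546.49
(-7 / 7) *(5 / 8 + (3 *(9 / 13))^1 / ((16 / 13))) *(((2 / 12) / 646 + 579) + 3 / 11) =-913821671 / 682176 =-1339.57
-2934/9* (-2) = 652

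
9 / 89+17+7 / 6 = 9755 / 534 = 18.27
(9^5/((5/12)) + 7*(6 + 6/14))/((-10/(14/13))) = -4961691/325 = -15266.74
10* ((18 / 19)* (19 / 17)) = 10.59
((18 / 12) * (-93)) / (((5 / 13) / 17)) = -6165.90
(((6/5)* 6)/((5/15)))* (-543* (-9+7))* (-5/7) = -117288/7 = -16755.43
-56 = -56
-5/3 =-1.67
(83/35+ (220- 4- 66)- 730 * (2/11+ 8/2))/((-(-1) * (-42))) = 1116637/16170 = 69.06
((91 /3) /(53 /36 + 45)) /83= 156 /19837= 0.01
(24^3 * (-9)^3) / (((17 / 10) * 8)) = -741007.06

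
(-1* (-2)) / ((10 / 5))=1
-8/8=-1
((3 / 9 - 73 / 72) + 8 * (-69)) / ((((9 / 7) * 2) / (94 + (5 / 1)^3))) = -20334223 / 432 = -47069.96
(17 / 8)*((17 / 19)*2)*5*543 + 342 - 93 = 803559 / 76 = 10573.14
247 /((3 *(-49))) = -247 /147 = -1.68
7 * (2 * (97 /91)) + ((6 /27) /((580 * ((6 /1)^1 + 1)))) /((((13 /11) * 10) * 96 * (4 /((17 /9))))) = 122493772987 /8208345600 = 14.92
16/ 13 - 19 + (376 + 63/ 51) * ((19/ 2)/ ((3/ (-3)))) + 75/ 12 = -3178205/ 884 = -3595.25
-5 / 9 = -0.56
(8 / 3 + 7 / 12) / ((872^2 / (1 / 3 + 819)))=15977 / 4562304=0.00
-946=-946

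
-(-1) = 1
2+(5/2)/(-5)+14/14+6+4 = 25/2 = 12.50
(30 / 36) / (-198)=-5 / 1188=-0.00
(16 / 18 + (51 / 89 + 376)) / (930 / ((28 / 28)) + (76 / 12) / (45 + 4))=14815003 / 36506643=0.41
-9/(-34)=9/34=0.26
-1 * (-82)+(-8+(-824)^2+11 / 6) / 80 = 8569.12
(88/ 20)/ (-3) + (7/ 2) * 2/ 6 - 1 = -13/ 10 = -1.30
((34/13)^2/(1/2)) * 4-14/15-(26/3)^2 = -162158/7605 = -21.32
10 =10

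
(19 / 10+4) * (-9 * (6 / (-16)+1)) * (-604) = 80181 / 4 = 20045.25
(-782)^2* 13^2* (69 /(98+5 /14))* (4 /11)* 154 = 109621360576 /27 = 4060050391.70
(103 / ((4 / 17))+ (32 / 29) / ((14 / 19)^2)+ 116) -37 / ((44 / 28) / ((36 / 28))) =32856965 / 62524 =525.51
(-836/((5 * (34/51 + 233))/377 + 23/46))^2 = 3576002025024/66275881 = 53956.31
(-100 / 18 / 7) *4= -200 / 63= -3.17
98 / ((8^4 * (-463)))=-49 / 948224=-0.00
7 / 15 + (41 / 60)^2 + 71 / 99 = 65371 / 39600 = 1.65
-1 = -1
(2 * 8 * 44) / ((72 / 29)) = 2552 / 9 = 283.56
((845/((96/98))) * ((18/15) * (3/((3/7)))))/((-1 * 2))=-57967/16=-3622.94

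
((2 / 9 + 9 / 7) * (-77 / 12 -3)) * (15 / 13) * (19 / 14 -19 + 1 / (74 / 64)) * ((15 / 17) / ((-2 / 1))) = -777482375 / 6410768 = -121.28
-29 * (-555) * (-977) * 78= -1226535570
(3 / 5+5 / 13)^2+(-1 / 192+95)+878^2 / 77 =631335258739 / 62462400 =10107.44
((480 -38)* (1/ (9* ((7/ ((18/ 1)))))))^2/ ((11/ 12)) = 9377472/ 539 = 17397.91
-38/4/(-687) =19/1374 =0.01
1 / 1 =1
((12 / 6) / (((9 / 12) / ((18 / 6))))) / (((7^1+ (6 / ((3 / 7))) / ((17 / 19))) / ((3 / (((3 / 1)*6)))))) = 68 / 1155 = 0.06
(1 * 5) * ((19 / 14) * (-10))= -475 / 7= -67.86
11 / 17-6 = -91 / 17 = -5.35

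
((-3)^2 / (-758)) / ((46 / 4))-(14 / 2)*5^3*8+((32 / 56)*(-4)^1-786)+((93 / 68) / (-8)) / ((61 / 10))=-7885102091483 / 1012427248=-7788.31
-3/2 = -1.50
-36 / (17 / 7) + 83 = 1159 / 17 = 68.18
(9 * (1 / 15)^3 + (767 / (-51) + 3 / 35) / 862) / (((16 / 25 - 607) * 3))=282361 / 34987047795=0.00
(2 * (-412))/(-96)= 103/12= 8.58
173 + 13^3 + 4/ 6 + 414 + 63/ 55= 459659/ 165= 2785.81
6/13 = 0.46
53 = 53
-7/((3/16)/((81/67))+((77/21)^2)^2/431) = -558576/45841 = -12.19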